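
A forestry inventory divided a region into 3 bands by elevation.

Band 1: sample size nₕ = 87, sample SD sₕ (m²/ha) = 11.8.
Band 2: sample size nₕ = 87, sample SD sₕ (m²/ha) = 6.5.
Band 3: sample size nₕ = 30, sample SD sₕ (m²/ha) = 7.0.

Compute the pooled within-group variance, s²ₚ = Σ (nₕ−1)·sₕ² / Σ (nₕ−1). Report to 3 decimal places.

84.722

Degrees of freedom: 86 + 86 + 29 = 201.
Σ(nₕ−1)sₕ² = 86·139.24 + 86·42.25 + 29·49 = 17029.14.
s²ₚ = 17029.14 / 201 = 84.72209... → 84.722.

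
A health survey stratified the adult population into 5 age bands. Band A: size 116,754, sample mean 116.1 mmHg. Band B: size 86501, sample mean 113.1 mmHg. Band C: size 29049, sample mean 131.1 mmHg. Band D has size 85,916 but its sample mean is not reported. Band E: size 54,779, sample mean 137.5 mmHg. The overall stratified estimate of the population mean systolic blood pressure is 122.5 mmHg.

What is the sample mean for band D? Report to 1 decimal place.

128.2

N = 116754 + 86501 + 29049 + 85916 + 54779 = 372999.
Overall total = μ·N = 122.5·372999 = 45692377.5.
Subtract the known strata: 116754·116.1 + 86501·113.1 + 29049·131.1 + 54779·137.5 = 34678838.9.
Remaining total for band D: 45692377.5 − 34678838.9 = 11013538.6.
Divide by its size: 11013538.6 / 85916 = 128.190... → 128.2.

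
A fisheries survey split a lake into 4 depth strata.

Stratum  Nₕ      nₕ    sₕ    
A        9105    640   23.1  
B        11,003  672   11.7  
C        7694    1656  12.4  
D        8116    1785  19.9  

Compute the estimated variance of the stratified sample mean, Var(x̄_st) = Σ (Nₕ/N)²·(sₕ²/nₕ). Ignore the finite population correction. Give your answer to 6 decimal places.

N = 35918; Wₕ = Nₕ/N.
stratum A: (9105/35918)²·23.1²/640 = 0.053577148
stratum B: (11003/35918)²·11.7²/672 = 0.019116148
stratum C: (7694/35918)²·12.4²/1656 = 0.004260525
stratum D: (8116/35918)²·19.9²/1785 = 0.011327334
Sum = 0.088281155 → 0.088281.

0.088281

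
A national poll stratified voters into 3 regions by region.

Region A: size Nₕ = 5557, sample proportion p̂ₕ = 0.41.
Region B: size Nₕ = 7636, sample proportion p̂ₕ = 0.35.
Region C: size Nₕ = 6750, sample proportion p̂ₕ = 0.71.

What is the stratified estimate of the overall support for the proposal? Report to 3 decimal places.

Wₕ = Nₕ/N with N = 19943: 0.2786, 0.3829, 0.3385.
p̂_st = 0.2786·0.41 + 0.3829·0.35 + 0.3385·0.71 ≈ 0.48857... → 0.489.

0.489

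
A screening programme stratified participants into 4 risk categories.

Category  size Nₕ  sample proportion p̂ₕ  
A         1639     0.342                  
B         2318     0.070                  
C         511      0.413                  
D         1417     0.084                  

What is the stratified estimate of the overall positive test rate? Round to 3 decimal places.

0.179

N = 1639 + 2318 + 511 + 1417 = 5885.
Overall proportion = Σ (Nₕ/N)·p̂ₕ.
Σ Nₕp̂ₕ = 560.538 + 162.26 + 211.043 + 119.028 = 1052.869.
1052.869 / 5885 = 0.17891... → 0.179.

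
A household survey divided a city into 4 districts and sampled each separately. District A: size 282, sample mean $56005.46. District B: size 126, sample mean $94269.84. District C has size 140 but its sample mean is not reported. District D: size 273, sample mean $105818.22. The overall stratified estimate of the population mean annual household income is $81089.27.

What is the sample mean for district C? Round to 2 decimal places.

71531.26

N = 282 + 126 + 140 + 273 = 821.
Overall total = μ·N = 81089.27·821 = 66574290.67.
Subtract the known strata: 282·56005.46 + 126·94269.84 + 273·105818.22 = 56559913.62.
Remaining total for district C: 66574290.67 − 56559913.62 = 10014377.05.
Divide by its size: 10014377.05 / 140 = 71531.2646... → 71531.26.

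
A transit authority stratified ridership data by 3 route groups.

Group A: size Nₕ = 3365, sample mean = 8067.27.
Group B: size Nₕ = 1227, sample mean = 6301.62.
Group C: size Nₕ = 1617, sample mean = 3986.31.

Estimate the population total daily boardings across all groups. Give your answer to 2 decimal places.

41324314.56

A: 3365·8067.27 = 27146363.55
B: 1227·6301.62 = 7732087.74
C: 1617·3986.31 = 6445863.27
τ̂ = Σ Nₕx̄ₕ = 41324314.56.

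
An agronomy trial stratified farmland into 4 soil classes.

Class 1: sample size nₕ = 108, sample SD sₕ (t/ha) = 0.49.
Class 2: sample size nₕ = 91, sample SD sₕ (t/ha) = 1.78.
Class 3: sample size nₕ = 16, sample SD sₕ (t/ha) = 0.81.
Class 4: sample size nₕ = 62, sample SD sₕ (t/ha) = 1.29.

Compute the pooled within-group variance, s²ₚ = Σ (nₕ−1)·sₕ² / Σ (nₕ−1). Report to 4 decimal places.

1: (108−1)·0.49² = 107·0.2401 = 25.6907
2: (91−1)·1.78² = 90·3.1684 = 285.156
3: (16−1)·0.81² = 15·0.6561 = 9.8415
4: (62−1)·1.29² = 61·1.6641 = 101.5101
Numerator = 422.1983; denominator = Σ(nₕ−1) = 273.
s²ₚ = 422.1983/273 = 1.546514... → 1.5465.

1.5465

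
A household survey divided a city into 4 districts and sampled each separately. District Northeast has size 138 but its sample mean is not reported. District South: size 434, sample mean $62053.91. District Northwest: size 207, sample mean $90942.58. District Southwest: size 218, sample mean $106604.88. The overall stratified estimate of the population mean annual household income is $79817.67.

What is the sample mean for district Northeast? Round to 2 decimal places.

N = 138 + 434 + 207 + 218 = 997.
Overall total = μ·N = 79817.67·997 = 79578216.99.
Subtract the known strata: 434·62053.91 + 207·90942.58 + 218·106604.88 = 68996374.84.
Remaining total for district Northeast: 79578216.99 − 68996374.84 = 10581842.15.
Divide by its size: 10581842.15 / 138 = 76680.0156... → 76680.02.

76680.02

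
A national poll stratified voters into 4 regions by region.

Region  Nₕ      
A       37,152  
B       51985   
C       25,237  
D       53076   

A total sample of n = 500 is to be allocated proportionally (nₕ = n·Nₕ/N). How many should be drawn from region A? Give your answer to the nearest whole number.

111

Share of region A = 37152/167450 = 0.22187.
Allocate 500 × 0.22187 = 110.935... → 111.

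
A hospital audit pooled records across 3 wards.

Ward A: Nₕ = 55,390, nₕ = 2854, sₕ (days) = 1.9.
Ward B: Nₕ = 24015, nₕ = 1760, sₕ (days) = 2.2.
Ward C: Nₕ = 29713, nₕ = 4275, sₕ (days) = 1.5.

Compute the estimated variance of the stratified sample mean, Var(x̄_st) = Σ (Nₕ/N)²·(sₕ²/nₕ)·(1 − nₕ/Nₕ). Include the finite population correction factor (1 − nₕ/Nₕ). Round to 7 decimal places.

N = 109118. Term for each stratum: Wₕ²sₕ²/nₕ·(1−nₕ/Nₕ).
Var(x̄_st) = 0.0003091354 + 0.0001234383 + 0.0000334105 = 0.0004659843 → 0.0004660.

0.0004660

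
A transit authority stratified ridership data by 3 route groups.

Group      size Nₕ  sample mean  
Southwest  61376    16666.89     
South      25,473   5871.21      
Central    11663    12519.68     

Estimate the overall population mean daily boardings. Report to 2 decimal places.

x̄_st = (Σ Nₕx̄ₕ) / (Σ Nₕ) = (61376·16666.89 + 25473·5871.21 + 11663·12519.68) / 98512
= 1318521400.81 / 98512 = 13384.3735... → 13384.37.

13384.37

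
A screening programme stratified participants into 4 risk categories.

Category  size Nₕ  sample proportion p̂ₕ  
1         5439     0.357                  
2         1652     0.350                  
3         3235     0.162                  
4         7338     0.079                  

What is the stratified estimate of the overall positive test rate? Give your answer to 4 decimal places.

N = 5439 + 1652 + 3235 + 7338 = 17664.
Overall proportion = Σ (Nₕ/N)·p̂ₕ.
Σ Nₕp̂ₕ = 1941.723 + 578.2 + 524.07 + 579.702 = 3623.695.
3623.695 / 17664 = 0.205146... → 0.2051.

0.2051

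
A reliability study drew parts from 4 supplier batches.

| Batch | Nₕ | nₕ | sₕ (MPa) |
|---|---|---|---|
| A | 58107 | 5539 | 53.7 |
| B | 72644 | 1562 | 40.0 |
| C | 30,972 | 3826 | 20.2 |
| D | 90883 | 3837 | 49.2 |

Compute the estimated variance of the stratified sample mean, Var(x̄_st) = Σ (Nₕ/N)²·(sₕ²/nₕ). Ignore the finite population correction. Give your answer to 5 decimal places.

N = 252606. Term for each stratum: Wₕ²sₕ²/nₕ.
Var(x̄_st) = 0.02754779 + 0.08471321 + 0.00160328 + 0.08166132 = 0.19552560 → 0.19553.

0.19553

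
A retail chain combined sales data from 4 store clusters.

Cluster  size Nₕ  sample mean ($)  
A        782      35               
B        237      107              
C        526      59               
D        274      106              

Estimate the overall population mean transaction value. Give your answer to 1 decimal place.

x̄_st = (Σ Nₕx̄ₕ) / (Σ Nₕ) = (782·35 + 237·107 + 526·59 + 274·106) / 1819
= 112807 / 1819 = 62.016... → 62.0.

62.0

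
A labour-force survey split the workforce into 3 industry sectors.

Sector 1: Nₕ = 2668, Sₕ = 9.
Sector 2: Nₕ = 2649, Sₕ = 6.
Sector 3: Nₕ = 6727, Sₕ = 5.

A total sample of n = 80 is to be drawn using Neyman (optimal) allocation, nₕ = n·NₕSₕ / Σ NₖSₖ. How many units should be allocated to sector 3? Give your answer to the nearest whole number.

37

Σ NₕSₕ = 2668·9 + 2649·6 + 6727·5 = 73541.
Share for 3: 33635/73541 = 0.45736.
n_3 = 80 × 0.45736 = 36.589... → 37.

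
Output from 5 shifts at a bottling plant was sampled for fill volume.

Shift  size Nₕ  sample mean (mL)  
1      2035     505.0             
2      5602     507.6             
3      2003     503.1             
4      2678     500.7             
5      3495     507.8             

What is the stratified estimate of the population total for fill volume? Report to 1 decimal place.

7994595.1

Population total = Σ Nₕ·x̄ₕ (each stratum's size times its mean).
2035·505.0 + 5602·507.6 + 2003·503.1 + 2678·500.7 + 3495·507.8 = 1027675 + 2843575.2 + 1007709.3 + 1340874.6 + 1774761 = 7994595.1.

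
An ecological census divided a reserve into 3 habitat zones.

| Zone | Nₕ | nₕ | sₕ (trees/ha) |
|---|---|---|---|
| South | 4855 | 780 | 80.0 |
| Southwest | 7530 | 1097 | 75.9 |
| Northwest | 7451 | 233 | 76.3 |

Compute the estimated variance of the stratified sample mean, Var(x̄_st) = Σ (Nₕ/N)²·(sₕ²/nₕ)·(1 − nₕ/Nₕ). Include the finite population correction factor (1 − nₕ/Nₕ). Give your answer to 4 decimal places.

4.4743

N = 19836; Wₕ = Nₕ/N.
zone South: (4855/19836)²·80.0²/780·(1 − 780/4855) = 0.4125666
zone Southwest: (7530/19836)²·75.9²/1097·(1 − 1097/7530) = 0.6465130
zone Northwest: (7451/19836)²·76.3²/233·(1 − 233/7451) = 3.4152020
Sum = 4.4742815 → 4.4743.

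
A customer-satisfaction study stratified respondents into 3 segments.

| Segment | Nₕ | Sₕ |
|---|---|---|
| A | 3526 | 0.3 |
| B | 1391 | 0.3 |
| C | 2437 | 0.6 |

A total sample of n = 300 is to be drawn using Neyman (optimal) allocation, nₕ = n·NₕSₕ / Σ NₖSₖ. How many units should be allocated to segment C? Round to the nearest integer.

Σ NₕSₕ = 3526·0.3 + 1391·0.3 + 2437·0.6 = 2937.3.
Share for C: 1462.2/2937.3 = 0.49780.
n_C = 300 × 0.49780 = 149.341... → 149.

149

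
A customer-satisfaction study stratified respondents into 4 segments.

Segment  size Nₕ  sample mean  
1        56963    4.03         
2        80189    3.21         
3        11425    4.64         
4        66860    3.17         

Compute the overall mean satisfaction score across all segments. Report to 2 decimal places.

N = 56963 + 80189 + 11425 + 66860 = 215437.
Weight each subgroup mean by Nₕ/N and sum.
Σ Nₕx̄ₕ = 56963·4.03 + 80189·3.21 + 11425·4.64 + 66860·3.17 = 229560.89 + 257406.69 + 53012 + 211946.2 = 751925.78.
Divide by N: 751925.78 / 215437 = 3.4902... → 3.49.

3.49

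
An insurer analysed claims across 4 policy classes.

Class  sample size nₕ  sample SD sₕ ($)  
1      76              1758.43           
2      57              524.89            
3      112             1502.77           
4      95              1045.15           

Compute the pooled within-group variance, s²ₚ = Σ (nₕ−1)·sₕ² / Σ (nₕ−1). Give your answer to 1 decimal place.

1787759.9

Degrees of freedom: 75 + 56 + 111 + 94 = 336.
Σ(nₕ−1)sₕ² = 75·3092076.0649 + 56·275509.5121 + 111·2258317.6729 + 94·1092338.5225 = 600687320.352.
s²ₚ = 600687320.352 / 336 = 1787759.882 → 1787759.9.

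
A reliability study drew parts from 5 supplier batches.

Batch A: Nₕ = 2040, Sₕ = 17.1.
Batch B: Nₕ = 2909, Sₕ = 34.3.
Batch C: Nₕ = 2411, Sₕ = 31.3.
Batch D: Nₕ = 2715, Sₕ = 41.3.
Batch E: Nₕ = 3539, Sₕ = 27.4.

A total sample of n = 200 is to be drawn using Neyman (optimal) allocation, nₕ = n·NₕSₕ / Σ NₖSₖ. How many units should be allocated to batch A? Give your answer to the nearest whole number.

17

Σ NₕSₕ = 2040·17.1 + 2909·34.3 + 2411·31.3 + 2715·41.3 + 3539·27.4 = 419225.1.
Share for A: 34884/419225.1 = 0.08321.
n_A = 200 × 0.08321 = 16.642... → 17.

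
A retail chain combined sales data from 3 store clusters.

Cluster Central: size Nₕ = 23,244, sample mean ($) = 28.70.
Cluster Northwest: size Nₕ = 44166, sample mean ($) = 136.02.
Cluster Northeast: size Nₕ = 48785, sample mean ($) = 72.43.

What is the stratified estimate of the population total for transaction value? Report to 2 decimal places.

Estimate total by summing Nₕ·x̄ₕ over strata.
23244·28.70 + 44166·136.02 + 48785·72.43 = 667102.8 + 6007459.32 + 3533497.55 = 10208059.67.

10208059.67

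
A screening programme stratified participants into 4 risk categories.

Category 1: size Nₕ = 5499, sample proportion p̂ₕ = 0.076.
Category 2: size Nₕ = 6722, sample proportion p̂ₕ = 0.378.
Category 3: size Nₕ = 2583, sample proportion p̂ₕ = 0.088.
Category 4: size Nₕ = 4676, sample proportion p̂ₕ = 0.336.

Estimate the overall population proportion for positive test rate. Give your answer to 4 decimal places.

Wₕ = Nₕ/N with N = 19480: 0.2823, 0.3451, 0.1326, 0.2400.
p̂_st = 0.2823·0.076 + 0.3451·0.378 + 0.1326·0.088 + 0.2400·0.336 ≈ 0.244214... → 0.2442.

0.2442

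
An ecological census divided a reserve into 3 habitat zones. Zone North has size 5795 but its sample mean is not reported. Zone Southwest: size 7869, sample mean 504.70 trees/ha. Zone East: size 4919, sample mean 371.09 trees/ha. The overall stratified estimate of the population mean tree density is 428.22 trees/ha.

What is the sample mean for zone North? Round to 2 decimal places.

372.86

Σ Nₕx̄ₕ = N·μ, so 5795·x̄_North = 18583·428.22 − (7869·504.70 + 4919·371.09).
= 7957612.26 − 5796876.01 = 2160736.25.
x̄_North = 2160736.25 / 5795 = 372.8622... → 372.86.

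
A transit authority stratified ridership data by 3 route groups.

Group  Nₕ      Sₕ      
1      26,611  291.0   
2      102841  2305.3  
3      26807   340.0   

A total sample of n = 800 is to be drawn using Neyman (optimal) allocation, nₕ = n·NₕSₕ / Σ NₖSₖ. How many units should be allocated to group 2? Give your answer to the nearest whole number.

747

Σ NₕSₕ = 26611·291.0 + 102841·2305.3 + 26807·340.0 = 253937538.3.
Share for 2: 237079357.3/253937538.3 = 0.93361.
n_2 = 800 × 0.93361 = 746.890... → 747.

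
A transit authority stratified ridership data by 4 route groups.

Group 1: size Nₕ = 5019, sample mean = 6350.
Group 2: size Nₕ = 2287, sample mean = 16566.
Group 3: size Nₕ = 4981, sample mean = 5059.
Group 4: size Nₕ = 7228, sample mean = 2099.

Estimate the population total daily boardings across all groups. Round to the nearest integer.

110127543

Population total = Σ Nₕ·x̄ₕ (each stratum's size times its mean).
5019·6350 + 2287·16566 + 4981·5059 + 7228·2099 = 31870650 + 37886442 + 25198879 + 15171572 = 110127543.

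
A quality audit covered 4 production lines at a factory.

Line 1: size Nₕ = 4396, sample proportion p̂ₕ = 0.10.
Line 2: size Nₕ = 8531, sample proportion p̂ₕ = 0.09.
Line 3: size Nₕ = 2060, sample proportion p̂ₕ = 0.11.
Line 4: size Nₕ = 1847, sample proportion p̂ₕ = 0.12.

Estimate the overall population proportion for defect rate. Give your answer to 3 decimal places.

Wₕ = Nₕ/N with N = 16834: 0.2611, 0.5068, 0.1224, 0.1097.
p̂_st = 0.2611·0.10 + 0.5068·0.09 + 0.1224·0.11 + 0.1097·0.12 ≈ 0.09835... → 0.098.

0.098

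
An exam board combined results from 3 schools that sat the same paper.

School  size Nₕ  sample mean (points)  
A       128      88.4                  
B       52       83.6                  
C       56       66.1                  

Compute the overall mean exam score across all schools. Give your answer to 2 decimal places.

82.05

N = 128 + 52 + 56 = 236.
Weight each subgroup mean by Nₕ/N and sum.
Σ Nₕx̄ₕ = 128·88.4 + 52·83.6 + 56·66.1 = 11315.2 + 4347.2 + 3701.6 = 19364.
Divide by N: 19364 / 236 = 82.0508... → 82.05.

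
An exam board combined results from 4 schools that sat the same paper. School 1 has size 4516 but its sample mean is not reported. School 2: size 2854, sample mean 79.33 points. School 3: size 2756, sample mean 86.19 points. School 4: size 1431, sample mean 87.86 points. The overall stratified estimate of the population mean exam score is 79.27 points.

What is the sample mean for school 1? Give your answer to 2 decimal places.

Σ Nₕx̄ₕ = N·μ, so 4516·x̄_1 = 11557·79.27 − (2854·79.33 + 2756·86.19 + 1431·87.86).
= 916123.39 − 589675.12 = 326448.27.
x̄_1 = 326448.27 / 4516 = 72.2870... → 72.29.

72.29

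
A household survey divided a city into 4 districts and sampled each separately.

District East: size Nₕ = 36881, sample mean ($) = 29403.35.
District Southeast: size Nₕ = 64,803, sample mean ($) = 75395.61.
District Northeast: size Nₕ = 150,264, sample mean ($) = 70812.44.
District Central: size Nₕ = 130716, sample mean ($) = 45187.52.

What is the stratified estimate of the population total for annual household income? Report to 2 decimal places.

East: 36881·29403.35 = 1084424951.35
Southeast: 64803·75395.61 = 4885861714.83
Northeast: 150264·70812.44 = 10640560484.16
Central: 130716·45187.52 = 5906731864.32
τ̂ = Σ Nₕx̄ₕ = 22517579014.66.

22517579014.66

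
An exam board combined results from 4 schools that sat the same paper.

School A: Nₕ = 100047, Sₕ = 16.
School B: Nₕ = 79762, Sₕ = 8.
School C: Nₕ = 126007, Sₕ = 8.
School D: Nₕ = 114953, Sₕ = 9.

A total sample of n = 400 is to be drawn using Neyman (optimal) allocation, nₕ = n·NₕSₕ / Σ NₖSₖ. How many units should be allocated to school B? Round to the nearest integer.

60

Σ NₕSₕ = 100047·16 + 79762·8 + 126007·8 + 114953·9 = 4281481.
Share for B: 638096/4281481 = 0.14904.
n_B = 400 × 0.14904 = 59.615... → 60.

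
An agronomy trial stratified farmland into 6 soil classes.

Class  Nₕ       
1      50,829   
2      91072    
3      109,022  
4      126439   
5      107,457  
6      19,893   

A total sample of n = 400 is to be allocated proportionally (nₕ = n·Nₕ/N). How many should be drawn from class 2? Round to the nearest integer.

72

Share of class 2 = 91072/504712 = 0.18044.
Allocate 400 × 0.18044 = 72.177... → 72.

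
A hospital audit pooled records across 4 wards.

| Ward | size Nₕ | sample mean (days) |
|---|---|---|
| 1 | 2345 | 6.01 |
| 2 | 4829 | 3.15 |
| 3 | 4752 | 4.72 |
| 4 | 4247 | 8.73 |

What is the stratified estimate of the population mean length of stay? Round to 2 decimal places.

5.49

N = 16173; weights Wₕ = Nₕ/N = (0.1450, 0.2986, 0.2938, 0.2626).
x̄_st = Σ Wₕ·x̄ₕ = 0.1450·6.01 + 0.2986·3.15 + 0.2938·4.72 + 0.2626·8.73 ≈ 5.4913...
→ 5.49.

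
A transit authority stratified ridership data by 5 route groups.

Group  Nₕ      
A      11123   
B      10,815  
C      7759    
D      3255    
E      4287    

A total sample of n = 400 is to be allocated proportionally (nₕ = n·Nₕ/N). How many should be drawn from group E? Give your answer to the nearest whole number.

Share of group E = 4287/37239 = 0.11512.
Allocate 400 × 0.11512 = 46.048... → 46.

46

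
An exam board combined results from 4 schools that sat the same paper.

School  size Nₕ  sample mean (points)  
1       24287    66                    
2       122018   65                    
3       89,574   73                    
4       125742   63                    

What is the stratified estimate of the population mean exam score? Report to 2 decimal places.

x̄_st = (Σ Nₕx̄ₕ) / (Σ Nₕ) = (24287·66 + 122018·65 + 89574·73 + 125742·63) / 361621
= 23994760 / 361621 = 66.3533... → 66.35.

66.35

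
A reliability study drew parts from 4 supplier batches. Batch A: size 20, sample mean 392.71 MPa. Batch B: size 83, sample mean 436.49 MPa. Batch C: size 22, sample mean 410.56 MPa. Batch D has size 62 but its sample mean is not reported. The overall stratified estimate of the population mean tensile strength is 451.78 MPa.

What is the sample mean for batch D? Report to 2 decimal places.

505.93

N = 20 + 83 + 22 + 62 = 187.
Overall total = μ·N = 451.78·187 = 84482.86.
Subtract the known strata: 20·392.71 + 83·436.49 + 22·410.56 = 53115.19.
Remaining total for batch D: 84482.86 − 53115.19 = 31367.67.
Divide by its size: 31367.67 / 62 = 505.9302... → 505.93.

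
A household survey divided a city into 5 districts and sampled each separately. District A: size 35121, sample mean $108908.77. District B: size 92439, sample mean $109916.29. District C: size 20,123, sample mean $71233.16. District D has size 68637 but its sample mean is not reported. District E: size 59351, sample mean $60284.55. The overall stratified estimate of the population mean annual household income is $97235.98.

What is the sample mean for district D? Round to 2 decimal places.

Σ Nₕx̄ₕ = N·μ, so 68637·x̄_D = 275671·97235.98 − (35121·108908.77 + 92439·109916.29 + 20123·71233.16 + 59351·60284.55).
= 26805139842.58 − 18996910048.21 = 7808229794.37.
x̄_D = 7808229794.37 / 68637 = 113761.2337... → 113761.23.

113761.23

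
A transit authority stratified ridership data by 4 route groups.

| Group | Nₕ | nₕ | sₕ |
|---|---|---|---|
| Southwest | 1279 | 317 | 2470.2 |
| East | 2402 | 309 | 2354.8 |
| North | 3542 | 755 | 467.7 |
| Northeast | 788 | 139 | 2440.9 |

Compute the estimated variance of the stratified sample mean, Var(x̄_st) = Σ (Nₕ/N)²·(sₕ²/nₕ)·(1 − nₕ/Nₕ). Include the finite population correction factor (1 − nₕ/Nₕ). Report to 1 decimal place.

2161.0

N = 8011; Wₕ = Nₕ/N.
group Southwest: (1279/8011)²·2470.2²/317·(1 − 317/1279) = 369.0431
group East: (2402/8011)²·2354.8²/309·(1 − 309/2402) = 1405.7832
group North: (3542/8011)²·467.7²/755·(1 − 755/3542) = 44.5656
group Northeast: (788/8011)²·2440.9²/139·(1 − 139/788) = 341.5723
Sum = 2160.9642 → 2161.0.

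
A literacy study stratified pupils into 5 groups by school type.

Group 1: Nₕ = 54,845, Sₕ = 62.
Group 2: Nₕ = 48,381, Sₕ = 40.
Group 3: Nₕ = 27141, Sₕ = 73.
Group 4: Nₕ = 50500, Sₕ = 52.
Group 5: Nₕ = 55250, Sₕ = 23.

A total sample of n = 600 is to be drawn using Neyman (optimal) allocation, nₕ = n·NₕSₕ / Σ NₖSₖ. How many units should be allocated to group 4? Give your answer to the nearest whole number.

141

1: NₕSₕ = 54845·62 = 3400390
2: NₕSₕ = 48381·40 = 1935240
3: NₕSₕ = 27141·73 = 1981293
4: NₕSₕ = 50500·52 = 2626000
5: NₕSₕ = 55250·23 = 1270750
Σ NₕSₕ = 11213673.
n_4 = 600·2626000/11213673 = 140.507... → 141.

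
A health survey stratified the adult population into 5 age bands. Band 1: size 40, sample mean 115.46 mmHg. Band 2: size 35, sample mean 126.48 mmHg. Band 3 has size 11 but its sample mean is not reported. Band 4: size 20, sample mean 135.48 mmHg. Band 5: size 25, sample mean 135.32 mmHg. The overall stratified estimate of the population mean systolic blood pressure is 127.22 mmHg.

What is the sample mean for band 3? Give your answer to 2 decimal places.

138.91

Σ Nₕx̄ₕ = N·μ, so 11·x̄_3 = 131·127.22 − (40·115.46 + 35·126.48 + 20·135.48 + 25·135.32).
= 16665.82 − 15137.8 = 1528.02.
x̄_3 = 1528.02 / 11 = 138.9109... → 138.91.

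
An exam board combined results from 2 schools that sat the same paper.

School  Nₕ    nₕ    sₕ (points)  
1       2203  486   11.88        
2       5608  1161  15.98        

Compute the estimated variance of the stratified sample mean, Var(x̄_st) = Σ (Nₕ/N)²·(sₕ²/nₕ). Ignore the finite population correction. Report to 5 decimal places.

N = 7811; Wₕ = Nₕ/N.
school 1: (2203/7811)²·11.88²/486 = 0.02310002
school 2: (5608/7811)²·15.98²/1161 = 0.11337677
Sum = 0.13647678 → 0.13648.

0.13648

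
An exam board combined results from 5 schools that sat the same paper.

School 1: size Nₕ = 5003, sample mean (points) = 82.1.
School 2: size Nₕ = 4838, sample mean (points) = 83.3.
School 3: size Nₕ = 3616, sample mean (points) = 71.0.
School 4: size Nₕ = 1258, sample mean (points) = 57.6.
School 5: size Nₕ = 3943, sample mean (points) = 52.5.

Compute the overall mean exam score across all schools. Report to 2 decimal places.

72.35

N = 5003 + 4838 + 3616 + 1258 + 3943 = 18658.
Weight each subgroup mean by Nₕ/N and sum.
Σ Nₕx̄ₕ = 5003·82.1 + 4838·83.3 + 3616·71.0 + 1258·57.6 + 3943·52.5 = 410746.3 + 403005.4 + 256736 + 72460.8 + 207007.5 = 1349956.
Divide by N: 1349956 / 18658 = 72.3527... → 72.35.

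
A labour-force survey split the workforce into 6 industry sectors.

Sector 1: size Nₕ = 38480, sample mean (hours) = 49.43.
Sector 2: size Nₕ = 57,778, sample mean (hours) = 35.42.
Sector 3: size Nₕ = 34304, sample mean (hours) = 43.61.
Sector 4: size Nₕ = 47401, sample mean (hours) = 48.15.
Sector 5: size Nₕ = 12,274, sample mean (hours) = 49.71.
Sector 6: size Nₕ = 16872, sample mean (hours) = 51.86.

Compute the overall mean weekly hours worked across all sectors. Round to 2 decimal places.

44.48

N = 38480 + 57778 + 34304 + 47401 + 12274 + 16872 = 207109.
Weight each subgroup mean by Nₕ/N and sum.
Σ Nₕx̄ₕ = 38480·49.43 + 57778·35.42 + 34304·43.61 + 47401·48.15 + 12274·49.71 + 16872·51.86 = 1902066.4 + 2046496.76 + 1495997.44 + 2282358.15 + 610140.54 + 874981.92 = 9212041.21.
Divide by N: 9212041.21 / 207109 = 44.4792... → 44.48.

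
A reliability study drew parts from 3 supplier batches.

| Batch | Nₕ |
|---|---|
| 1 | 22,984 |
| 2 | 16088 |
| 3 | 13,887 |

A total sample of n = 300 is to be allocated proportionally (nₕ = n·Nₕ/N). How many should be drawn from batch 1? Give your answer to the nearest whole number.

Share of batch 1 = 22984/52959 = 0.43400.
Allocate 300 × 0.43400 = 130.199... → 130.

130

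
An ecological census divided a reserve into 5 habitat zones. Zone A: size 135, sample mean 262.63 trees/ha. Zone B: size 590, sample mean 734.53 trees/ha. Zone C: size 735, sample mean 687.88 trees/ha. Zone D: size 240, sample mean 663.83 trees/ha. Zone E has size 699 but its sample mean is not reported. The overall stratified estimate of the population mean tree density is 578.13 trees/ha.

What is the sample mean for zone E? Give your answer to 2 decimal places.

362.22

N = 135 + 590 + 735 + 240 + 699 = 2399.
Overall total = μ·N = 578.13·2399 = 1386933.87.
Subtract the known strata: 135·262.63 + 590·734.53 + 735·687.88 + 240·663.83 = 1133738.75.
Remaining total for zone E: 1386933.87 − 1133738.75 = 253195.12.
Divide by its size: 253195.12 / 699 = 362.2248... → 362.22.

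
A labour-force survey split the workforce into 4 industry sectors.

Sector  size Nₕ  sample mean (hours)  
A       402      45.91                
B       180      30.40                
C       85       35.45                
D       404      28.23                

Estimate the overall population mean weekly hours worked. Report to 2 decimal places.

35.80

N = 402 + 180 + 85 + 404 = 1071.
Weight each subgroup mean by Nₕ/N and sum.
Σ Nₕx̄ₕ = 402·45.91 + 180·30.40 + 85·35.45 + 404·28.23 = 18455.82 + 5472 + 3013.25 + 11404.92 = 38345.99.
Divide by N: 38345.99 / 1071 = 35.8039... → 35.80.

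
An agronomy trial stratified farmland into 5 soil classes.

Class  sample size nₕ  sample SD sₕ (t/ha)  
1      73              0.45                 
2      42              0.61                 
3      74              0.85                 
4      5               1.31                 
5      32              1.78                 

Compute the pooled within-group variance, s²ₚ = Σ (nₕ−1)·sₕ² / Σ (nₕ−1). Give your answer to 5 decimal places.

0.84916

1: (73−1)·0.45² = 72·0.2025 = 14.58
2: (42−1)·0.61² = 41·0.3721 = 15.2561
3: (74−1)·0.85² = 73·0.7225 = 52.7425
4: (5−1)·1.31² = 4·1.7161 = 6.8644
5: (32−1)·1.78² = 31·3.1684 = 98.2204
Numerator = 187.6634; denominator = Σ(nₕ−1) = 221.
s²ₚ = 187.6634/221 = 0.8491557... → 0.84916.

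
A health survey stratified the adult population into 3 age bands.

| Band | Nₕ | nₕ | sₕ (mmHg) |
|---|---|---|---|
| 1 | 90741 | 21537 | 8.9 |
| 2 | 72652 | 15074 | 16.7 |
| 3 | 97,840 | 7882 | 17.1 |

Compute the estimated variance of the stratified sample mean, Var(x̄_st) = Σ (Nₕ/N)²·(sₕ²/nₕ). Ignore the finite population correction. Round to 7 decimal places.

0.0070787

N = 261233; Wₕ = Nₕ/N.
band 1: (90741/261233)²·8.9²/21537 = 0.0004437576
band 2: (72652/261233)²·16.7²/15074 = 0.0014310128
band 3: (97840/261233)²·17.1²/7882 = 0.0052039439
Sum = 0.0070787143 → 0.0070787.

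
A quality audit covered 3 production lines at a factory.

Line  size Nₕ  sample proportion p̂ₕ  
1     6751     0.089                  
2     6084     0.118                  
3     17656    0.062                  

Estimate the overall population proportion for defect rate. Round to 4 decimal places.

0.0792

Wₕ = Nₕ/N with N = 30491: 0.2214, 0.1995, 0.5791.
p̂_st = 0.2214·0.089 + 0.1995·0.118 + 0.5791·0.062 ≈ 0.079152... → 0.0792.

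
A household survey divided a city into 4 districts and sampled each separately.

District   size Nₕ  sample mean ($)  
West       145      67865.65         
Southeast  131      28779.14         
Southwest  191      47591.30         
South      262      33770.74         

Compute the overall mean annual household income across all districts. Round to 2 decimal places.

43276.35

N = 145 + 131 + 191 + 262 = 729.
The stratified mean weights each stratum mean by its population share Nₕ/N.
Σ Nₕx̄ₕ = 145·67865.65 + 131·28779.14 + 191·47591.30 + 262·33770.74 = 9840519.25 + 3770067.34 + 9089938.3 + 8847933.88 = 31548458.77.
Divide by N: 31548458.77 / 729 = 43276.3495... → 43276.35.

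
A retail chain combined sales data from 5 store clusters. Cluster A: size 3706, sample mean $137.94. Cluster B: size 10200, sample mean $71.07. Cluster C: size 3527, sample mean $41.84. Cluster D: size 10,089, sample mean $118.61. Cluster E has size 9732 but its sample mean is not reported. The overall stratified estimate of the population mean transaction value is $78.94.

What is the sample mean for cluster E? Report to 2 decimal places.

N = 3706 + 10200 + 3527 + 10089 + 9732 = 37254.
Overall total = μ·N = 78.94·37254 = 2940830.76.
Subtract the known strata: 3706·137.94 + 10200·71.07 + 3527·41.84 + 10089·118.61 = 2580345.61.
Remaining total for cluster E: 2940830.76 − 2580345.61 = 360485.15.
Divide by its size: 360485.15 / 9732 = 37.0412... → 37.04.

37.04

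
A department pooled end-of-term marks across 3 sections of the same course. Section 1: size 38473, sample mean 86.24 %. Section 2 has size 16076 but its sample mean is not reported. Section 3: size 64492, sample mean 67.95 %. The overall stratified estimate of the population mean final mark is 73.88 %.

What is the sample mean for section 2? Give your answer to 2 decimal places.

N = 38473 + 16076 + 64492 = 119041.
Overall total = μ·N = 73.88·119041 = 8794749.08.
Subtract the known strata: 38473·86.24 + 64492·67.95 = 7700142.92.
Remaining total for section 2: 8794749.08 − 7700142.92 = 1094606.16.
Divide by its size: 1094606.16 / 16076 = 68.0895... → 68.09.

68.09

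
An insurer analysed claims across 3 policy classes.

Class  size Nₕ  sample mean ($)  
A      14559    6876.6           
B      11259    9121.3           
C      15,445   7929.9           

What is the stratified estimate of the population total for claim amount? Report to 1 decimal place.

Estimate total by summing Nₕ·x̄ₕ over strata.
14559·6876.6 + 11259·9121.3 + 15445·7929.9 = 100116419.4 + 102696716.7 + 122477305.5 = 325290441.6.

325290441.6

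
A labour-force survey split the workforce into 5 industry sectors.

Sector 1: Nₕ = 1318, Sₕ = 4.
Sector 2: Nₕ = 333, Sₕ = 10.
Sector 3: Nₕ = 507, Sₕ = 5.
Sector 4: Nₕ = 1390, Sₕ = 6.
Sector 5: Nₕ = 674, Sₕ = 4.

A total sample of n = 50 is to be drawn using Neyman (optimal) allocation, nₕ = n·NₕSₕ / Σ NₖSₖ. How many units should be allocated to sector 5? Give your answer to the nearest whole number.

1: NₕSₕ = 1318·4 = 5272
2: NₕSₕ = 333·10 = 3330
3: NₕSₕ = 507·5 = 2535
4: NₕSₕ = 1390·6 = 8340
5: NₕSₕ = 674·4 = 2696
Σ NₕSₕ = 22173.
n_5 = 50·2696/22173 = 6.079... → 6.

6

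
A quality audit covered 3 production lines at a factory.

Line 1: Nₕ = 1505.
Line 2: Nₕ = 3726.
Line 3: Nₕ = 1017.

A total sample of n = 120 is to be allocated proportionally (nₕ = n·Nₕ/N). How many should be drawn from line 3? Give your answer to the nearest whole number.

N = 1505 + 3726 + 1017 = 6248.
n_3 = 120·1017/6248 = 19.533... → 20.

20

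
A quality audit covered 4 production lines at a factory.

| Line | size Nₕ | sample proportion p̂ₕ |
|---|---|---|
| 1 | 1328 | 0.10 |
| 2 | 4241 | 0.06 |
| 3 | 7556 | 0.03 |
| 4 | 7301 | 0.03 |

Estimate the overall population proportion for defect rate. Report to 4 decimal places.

0.0408

Wₕ = Nₕ/N with N = 20426: 0.0650, 0.2076, 0.3699, 0.3574.
p̂_st = 0.0650·0.10 + 0.2076·0.06 + 0.3699·0.03 + 0.3574·0.03 ≈ 0.040780... → 0.0408.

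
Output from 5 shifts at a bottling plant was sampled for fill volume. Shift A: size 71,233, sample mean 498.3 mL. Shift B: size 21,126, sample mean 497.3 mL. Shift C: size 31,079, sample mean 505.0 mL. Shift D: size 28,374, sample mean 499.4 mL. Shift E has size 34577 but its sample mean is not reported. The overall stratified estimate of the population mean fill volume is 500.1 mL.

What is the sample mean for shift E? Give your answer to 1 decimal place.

Σ Nₕx̄ₕ = N·μ, so 34577·x̄_E = 186389·500.1 − (71233·498.3 + 21126·497.3 + 31079·505.0 + 28374·499.4).
= 93213138.9 − 75866234.3 = 17346904.6.
x̄_E = 17346904.6 / 34577 = 501.689... → 501.7.

501.7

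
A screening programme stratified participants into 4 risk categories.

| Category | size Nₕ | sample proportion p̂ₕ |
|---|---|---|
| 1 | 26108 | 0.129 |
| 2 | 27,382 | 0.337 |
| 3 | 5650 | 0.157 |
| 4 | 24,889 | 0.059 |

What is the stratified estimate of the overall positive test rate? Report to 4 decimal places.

0.1779

N = 26108 + 27382 + 5650 + 24889 = 84029.
Overall proportion = Σ (Nₕ/N)·p̂ₕ.
Σ Nₕp̂ₕ = 3367.932 + 9227.734 + 887.05 + 1468.451 = 14951.167.
14951.167 / 84029 = 0.177929... → 0.1779.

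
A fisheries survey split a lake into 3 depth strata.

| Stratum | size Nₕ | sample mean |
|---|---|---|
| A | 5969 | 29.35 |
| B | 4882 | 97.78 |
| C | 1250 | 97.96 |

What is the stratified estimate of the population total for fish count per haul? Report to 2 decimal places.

Estimate total by summing Nₕ·x̄ₕ over strata.
5969·29.35 + 4882·97.78 + 1250·97.96 = 175190.15 + 477361.96 + 122450 = 775002.11.

775002.11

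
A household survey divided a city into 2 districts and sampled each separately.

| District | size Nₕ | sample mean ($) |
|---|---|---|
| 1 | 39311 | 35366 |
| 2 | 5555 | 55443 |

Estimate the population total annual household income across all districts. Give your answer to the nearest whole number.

1698258691

1: 39311·35366 = 1390272826
2: 5555·55443 = 307985865
τ̂ = Σ Nₕx̄ₕ = 1698258691.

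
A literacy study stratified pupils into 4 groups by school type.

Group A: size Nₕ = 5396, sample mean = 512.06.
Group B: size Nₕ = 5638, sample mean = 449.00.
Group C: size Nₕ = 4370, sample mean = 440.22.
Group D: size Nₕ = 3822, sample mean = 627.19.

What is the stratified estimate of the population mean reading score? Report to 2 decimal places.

N = 5396 + 5638 + 4370 + 3822 = 19226.
The stratified mean weights each stratum mean by its population share Nₕ/N.
Σ Nₕx̄ₕ = 5396·512.06 + 5638·449.00 + 4370·440.22 + 3822·627.19 = 2763075.76 + 2531462 + 1923761.4 + 2397120.18 = 9615419.34.
Divide by N: 9615419.34 / 19226 = 500.1258... → 500.13.

500.13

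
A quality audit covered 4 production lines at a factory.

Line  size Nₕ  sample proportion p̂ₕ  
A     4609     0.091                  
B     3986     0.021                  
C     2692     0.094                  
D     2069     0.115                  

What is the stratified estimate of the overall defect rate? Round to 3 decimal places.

0.074

Wₕ = Nₕ/N with N = 13356: 0.3451, 0.2984, 0.2016, 0.1549.
p̂_st = 0.3451·0.091 + 0.2984·0.021 + 0.2016·0.094 + 0.1549·0.115 ≈ 0.07443... → 0.074.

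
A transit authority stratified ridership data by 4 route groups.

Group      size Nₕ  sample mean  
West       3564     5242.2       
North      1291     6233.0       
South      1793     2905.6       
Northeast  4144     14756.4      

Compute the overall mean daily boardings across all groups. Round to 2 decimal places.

8625.86

N = 10792; weights Wₕ = Nₕ/N = (0.3302, 0.1196, 0.1661, 0.3840).
x̄_st = Σ Wₕ·x̄ₕ = 0.3302·5242.2 + 0.1196·6233.0 + 0.1661·2905.6 + 0.3840·14756.4 ≈ 8625.8586...
→ 8625.86.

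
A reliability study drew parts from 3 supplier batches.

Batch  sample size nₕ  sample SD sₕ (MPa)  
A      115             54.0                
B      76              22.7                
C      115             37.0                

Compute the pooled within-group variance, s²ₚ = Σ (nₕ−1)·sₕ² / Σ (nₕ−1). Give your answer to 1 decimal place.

1739.7

Degrees of freedom: 114 + 75 + 114 = 303.
Σ(nₕ−1)sₕ² = 114·2916 + 75·515.29 + 114·1369 = 527136.75.
s²ₚ = 527136.75 / 303 = 1739.725... → 1739.7.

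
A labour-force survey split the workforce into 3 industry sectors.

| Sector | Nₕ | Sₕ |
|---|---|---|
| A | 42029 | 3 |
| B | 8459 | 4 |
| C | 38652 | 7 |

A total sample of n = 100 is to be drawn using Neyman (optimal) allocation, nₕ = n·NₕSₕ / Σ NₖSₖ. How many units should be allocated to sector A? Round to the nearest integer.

Σ NₕSₕ = 42029·3 + 8459·4 + 38652·7 = 430487.
Share for A: 126087/430487 = 0.29289.
n_A = 100 × 0.29289 = 29.289... → 29.

29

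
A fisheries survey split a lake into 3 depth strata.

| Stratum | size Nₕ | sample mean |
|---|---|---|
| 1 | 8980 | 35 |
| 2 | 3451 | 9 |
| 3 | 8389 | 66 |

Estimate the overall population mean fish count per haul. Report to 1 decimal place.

N = 20820; weights Wₕ = Nₕ/N = (0.4313, 0.1658, 0.4029).
x̄_st = Σ Wₕ·x̄ₕ = 0.4313·35 + 0.1658·9 + 0.4029·66 ≈ 43.181...
→ 43.2.

43.2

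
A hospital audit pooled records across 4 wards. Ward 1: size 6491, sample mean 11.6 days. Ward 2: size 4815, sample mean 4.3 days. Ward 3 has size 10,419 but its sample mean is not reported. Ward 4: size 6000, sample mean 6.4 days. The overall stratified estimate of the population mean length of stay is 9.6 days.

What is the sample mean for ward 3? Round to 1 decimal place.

Σ Nₕx̄ₕ = N·μ, so 10419·x̄_3 = 27725·9.6 − (6491·11.6 + 4815·4.3 + 6000·6.4).
= 266160 − 134400.1 = 131759.9.
x̄_3 = 131759.9 / 10419 = 12.646... → 12.6.

12.6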